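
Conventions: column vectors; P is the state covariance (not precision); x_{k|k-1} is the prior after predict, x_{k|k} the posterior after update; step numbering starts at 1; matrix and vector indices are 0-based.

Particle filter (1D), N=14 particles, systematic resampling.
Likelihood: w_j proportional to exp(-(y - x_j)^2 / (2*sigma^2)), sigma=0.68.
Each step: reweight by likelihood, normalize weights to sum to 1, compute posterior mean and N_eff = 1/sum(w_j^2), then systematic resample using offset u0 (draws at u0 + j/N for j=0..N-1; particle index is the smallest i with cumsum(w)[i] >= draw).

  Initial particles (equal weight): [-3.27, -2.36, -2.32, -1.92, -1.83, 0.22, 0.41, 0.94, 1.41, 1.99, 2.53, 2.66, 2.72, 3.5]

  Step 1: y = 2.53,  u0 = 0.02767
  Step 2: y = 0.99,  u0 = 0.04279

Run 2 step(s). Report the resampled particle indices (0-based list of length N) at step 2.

step 1: w=[0.0000, 0.0000, 0.0000, 0.0000, 0.0000, 0.0007, 0.0018, 0.0149, 0.0590, 0.1670, 0.2289, 0.2248, 0.2202, 0.0828]  mean=2.4960  Neff=5.2671  idx=[8, 9, 9, 9, 10, 10, 10, 11, 11, 11, 12, 12, 12, 13]
step 2: w=[0.3530, 0.1449, 0.1449, 0.1449, 0.0329, 0.0329, 0.0329, 0.0209, 0.0209, 0.0209, 0.0168, 0.0168, 0.0168, 0.0005]  mean=1.9181  Neff=5.1811  idx=[0, 0, 0, 0, 0, 1, 1, 2, 2, 3, 3, 5, 7, 11]

resampled_idx = [0, 0, 0, 0, 0, 1, 1, 2, 2, 3, 3, 5, 7, 11]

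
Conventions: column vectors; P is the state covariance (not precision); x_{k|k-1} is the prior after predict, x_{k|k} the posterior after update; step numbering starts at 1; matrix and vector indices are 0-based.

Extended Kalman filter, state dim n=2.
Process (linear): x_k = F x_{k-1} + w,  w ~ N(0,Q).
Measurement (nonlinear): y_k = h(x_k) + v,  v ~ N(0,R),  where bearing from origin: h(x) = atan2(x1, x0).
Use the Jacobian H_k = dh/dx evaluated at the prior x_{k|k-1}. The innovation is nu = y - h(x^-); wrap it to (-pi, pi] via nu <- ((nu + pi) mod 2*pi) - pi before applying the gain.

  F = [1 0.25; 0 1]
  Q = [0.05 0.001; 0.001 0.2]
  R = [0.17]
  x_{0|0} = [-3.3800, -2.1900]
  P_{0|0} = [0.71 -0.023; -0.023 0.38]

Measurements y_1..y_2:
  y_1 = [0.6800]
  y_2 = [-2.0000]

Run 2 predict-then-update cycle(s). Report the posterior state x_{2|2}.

x_post = [-5.2607, -1.3180]

step 1: x^-=[-3.9275, -2.1900]  P^-=[0.7722 0.0730; 0.0730 0.5800]  H_jac=[0.1083 -0.1942]  S=[0.1979]  K=[0.3510; -0.5294]  nu=[-2.9703]  x^+=[-4.9702, -0.6176]  P^+=[0.7479 0.1098; 0.1098 0.5246]
step 2: x^-=[-5.1246, -0.6176]  P^-=[0.8855 0.2419; 0.2419 0.7246]  H_jac=[0.0232 -0.1923]  S=[0.1951]  K=[-0.1333; -0.6855]  nu=[1.0216]  x^+=[-5.2607, -1.3180]  P^+=[0.8821 0.2241; 0.2241 0.6329]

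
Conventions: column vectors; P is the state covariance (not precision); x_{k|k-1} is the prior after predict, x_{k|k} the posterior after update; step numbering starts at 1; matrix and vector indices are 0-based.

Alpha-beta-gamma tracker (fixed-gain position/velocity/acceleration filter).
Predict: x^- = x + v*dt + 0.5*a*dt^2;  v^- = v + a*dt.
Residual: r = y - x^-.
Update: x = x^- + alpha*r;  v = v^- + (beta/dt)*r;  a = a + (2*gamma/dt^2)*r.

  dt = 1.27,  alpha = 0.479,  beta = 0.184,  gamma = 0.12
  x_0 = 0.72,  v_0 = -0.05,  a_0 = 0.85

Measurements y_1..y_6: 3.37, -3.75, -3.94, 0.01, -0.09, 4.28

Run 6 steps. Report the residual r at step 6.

step 1: x_pred=1.3420  r=2.0280  x^+=2.3134  v^+=1.3233  a^+=1.1518
step 2: x_pred=4.9229  r=-8.6729  x^+=0.7686  v^+=1.5295  a^+=-0.1388
step 3: x_pred=2.5992  r=-6.5392  x^+=-0.5331  v^+=0.4059  a^+=-1.1118
step 4: x_pred=-0.9142  r=0.9242  x^+=-0.4715  v^+=-0.8722  a^+=-0.9743
step 5: x_pred=-2.3649  r=2.2749  x^+=-1.2752  v^+=-1.7799  a^+=-0.6358
step 6: x_pred=-4.0484  r=8.3284  x^+=-0.0591  v^+=-1.3807  a^+=0.6035

resid = 8.3284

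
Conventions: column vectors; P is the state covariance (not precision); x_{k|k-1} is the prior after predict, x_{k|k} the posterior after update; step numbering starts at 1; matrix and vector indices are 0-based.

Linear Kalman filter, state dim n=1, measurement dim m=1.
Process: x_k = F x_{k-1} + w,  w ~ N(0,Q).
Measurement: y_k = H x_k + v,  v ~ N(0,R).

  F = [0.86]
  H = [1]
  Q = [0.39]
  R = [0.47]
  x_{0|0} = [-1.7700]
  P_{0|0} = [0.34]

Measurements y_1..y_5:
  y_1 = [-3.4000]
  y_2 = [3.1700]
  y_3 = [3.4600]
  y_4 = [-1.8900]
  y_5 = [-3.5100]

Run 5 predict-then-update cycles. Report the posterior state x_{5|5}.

x_post = [-2.0178]

step 1: x^-=[-1.5222]  P^-=[0.6415]  S=[1.1115]  K=[0.5771]  nu=[-1.8778]  x^+=[-2.6059]  P^+=[0.2713]
step 2: x^-=[-2.2411]  P^-=[0.5906]  S=[1.0606]  K=[0.5569]  nu=[5.4111]  x^+=[0.7721]  P^+=[0.2617]
step 3: x^-=[0.6640]  P^-=[0.5836]  S=[1.0536]  K=[0.5539]  nu=[2.7960]  x^+=[2.2127]  P^+=[0.2603]
step 4: x^-=[1.9029]  P^-=[0.5825]  S=[1.0525]  K=[0.5535]  nu=[-3.7929]  x^+=[-0.1963]  P^+=[0.2601]
step 5: x^-=[-0.1688]  P^-=[0.5824]  S=[1.0524]  K=[0.5534]  nu=[-3.3412]  x^+=[-2.0178]  P^+=[0.2601]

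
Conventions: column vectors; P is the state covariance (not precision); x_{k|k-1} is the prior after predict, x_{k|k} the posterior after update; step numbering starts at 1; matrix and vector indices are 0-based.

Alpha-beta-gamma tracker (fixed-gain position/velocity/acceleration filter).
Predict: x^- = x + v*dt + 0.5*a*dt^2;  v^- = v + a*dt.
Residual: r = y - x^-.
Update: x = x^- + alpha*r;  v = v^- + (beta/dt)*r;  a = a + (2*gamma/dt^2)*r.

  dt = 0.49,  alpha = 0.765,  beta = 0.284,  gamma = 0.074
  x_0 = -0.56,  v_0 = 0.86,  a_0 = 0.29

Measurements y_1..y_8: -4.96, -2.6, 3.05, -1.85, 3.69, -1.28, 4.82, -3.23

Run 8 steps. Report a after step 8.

step 1: x_pred=-0.1038  r=-4.8562  x^+=-3.8188  v^+=-1.8125  a^+=-2.7034
step 2: x_pred=-5.0315  r=2.4315  x^+=-3.1714  v^+=-1.7279  a^+=-1.2046
step 3: x_pred=-4.1627  r=7.2127  x^+=1.3550  v^+=1.8622  a^+=3.2413
step 4: x_pred=2.6566  r=-4.5066  x^+=-0.7909  v^+=0.8385  a^+=0.4634
step 5: x_pred=-0.3245  r=4.0145  x^+=2.7466  v^+=3.3923  a^+=2.9380
step 6: x_pred=4.7615  r=-6.0415  x^+=0.1398  v^+=1.3303  a^+=-0.7861
step 7: x_pred=0.6972  r=4.1228  x^+=3.8511  v^+=3.3346  a^+=1.7552
step 8: x_pred=5.6958  r=-8.9258  x^+=-1.1324  v^+=-0.9787  a^+=-3.7467

a_post = -3.7467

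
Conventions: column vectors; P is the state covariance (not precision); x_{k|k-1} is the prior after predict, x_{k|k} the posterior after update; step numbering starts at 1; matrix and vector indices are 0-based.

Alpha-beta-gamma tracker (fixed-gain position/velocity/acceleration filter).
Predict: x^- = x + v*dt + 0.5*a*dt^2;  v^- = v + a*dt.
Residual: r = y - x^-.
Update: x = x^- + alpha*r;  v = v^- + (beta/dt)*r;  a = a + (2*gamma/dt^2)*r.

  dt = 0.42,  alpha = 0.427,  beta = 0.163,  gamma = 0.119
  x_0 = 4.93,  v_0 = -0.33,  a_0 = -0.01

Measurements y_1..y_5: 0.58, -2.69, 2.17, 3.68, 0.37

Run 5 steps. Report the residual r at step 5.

step 1: x_pred=4.7905  r=-4.2105  x^+=2.9926  v^+=-1.9683  a^+=-5.6909
step 2: x_pred=1.6640  r=-4.3540  x^+=-0.1951  v^+=-6.0482  a^+=-11.5653
step 3: x_pred=-3.7555  r=5.9255  x^+=-1.2253  v^+=-8.6060  a^+=-3.5707
step 4: x_pred=-5.1547  r=8.8347  x^+=-1.3823  v^+=-6.6770  a^+=8.3492
step 5: x_pred=-3.4502  r=3.8202  x^+=-1.8190  v^+=-1.6877  a^+=13.5035

resid = 3.8202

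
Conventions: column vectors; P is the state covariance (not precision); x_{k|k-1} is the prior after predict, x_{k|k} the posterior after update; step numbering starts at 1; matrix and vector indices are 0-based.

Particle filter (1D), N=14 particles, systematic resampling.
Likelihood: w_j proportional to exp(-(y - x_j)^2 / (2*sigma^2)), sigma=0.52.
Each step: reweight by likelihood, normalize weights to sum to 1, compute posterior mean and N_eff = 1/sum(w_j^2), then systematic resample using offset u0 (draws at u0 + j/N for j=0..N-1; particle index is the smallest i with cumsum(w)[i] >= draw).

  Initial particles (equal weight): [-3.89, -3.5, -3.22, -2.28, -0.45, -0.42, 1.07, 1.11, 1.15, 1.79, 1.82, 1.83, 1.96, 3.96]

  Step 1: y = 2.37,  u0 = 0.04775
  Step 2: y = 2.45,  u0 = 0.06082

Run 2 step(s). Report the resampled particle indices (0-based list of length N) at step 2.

resampled_idx = [1, 2, 4, 5, 6, 7, 8, 9, 10, 10, 11, 12, 13, 13]

step 1: w=[0.0000, 0.0000, 0.0000, 0.0000, 0.0000, 0.0000, 0.0169, 0.0205, 0.0246, 0.2069, 0.2203, 0.2248, 0.2824, 0.0036]  mean=1.8196  Neff=4.4851  idx=[8, 9, 9, 9, 10, 10, 10, 11, 11, 11, 12, 12, 12, 12]
step 2: w=[0.0064, 0.0651, 0.0651, 0.0651, 0.0699, 0.0699, 0.0699, 0.0716, 0.0716, 0.0716, 0.0935, 0.0935, 0.0935, 0.0935]  mean=1.8643  Neff=12.8660  idx=[1, 2, 4, 5, 6, 7, 8, 9, 10, 10, 11, 12, 13, 13]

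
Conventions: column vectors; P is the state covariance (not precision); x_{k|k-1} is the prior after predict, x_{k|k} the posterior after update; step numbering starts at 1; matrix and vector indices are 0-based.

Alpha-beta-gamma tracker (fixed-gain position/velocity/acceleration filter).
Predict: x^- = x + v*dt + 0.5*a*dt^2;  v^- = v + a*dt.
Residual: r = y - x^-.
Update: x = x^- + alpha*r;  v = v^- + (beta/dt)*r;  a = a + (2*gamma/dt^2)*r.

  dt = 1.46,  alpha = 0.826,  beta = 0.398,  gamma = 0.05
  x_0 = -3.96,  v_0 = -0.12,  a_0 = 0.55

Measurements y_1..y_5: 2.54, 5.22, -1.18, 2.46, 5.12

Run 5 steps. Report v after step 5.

v_post = 1.7901

step 1: x_pred=-3.5490  r=6.0890  x^+=1.4805  v^+=2.3429  a^+=0.8357
step 2: x_pred=5.7918  r=-0.5718  x^+=5.3195  v^+=3.4071  a^+=0.8088
step 3: x_pred=11.1559  r=-12.3359  x^+=0.9664  v^+=1.2252  a^+=0.2301
step 4: x_pred=3.0005  r=-0.5405  x^+=2.5540  v^+=1.4138  a^+=0.2048
step 5: x_pred=4.8365  r=0.2835  x^+=5.0707  v^+=1.7901  a^+=0.2181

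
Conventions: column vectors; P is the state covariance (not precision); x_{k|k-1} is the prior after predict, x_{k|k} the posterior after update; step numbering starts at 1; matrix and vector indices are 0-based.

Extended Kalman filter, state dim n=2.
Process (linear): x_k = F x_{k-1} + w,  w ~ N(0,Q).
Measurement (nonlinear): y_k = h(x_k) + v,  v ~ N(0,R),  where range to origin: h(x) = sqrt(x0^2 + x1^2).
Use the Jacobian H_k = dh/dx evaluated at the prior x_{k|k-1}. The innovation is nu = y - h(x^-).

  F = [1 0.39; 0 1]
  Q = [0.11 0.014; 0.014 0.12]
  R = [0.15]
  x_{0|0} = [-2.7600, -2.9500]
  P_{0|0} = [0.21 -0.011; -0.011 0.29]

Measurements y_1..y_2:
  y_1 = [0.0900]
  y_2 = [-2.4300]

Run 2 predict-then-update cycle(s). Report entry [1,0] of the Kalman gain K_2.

step 1: x^-=[-3.9105, -2.9500]  P^-=[0.3555 0.1161; 0.1161 0.4100]  H_jac=[-0.7983 -0.6022]  S=[0.6369]  K=[-0.5554; -0.5332]  nu=[-4.8084]  x^+=[-1.2399, -0.3862]  P^+=[0.1591 -0.0725; -0.0725 0.2289]
step 2: x^-=[-1.3905, -0.3862]  P^-=[0.2473 0.0308; 0.0308 0.3489]  H_jac=[-0.9635 -0.2676]  S=[0.4205]  K=[-0.5863; -0.2926]  nu=[-3.8732]  x^+=[0.8805, 0.7470]  P^+=[0.1028 -0.0414; -0.0414 0.3129]

K[1,0] = -0.2926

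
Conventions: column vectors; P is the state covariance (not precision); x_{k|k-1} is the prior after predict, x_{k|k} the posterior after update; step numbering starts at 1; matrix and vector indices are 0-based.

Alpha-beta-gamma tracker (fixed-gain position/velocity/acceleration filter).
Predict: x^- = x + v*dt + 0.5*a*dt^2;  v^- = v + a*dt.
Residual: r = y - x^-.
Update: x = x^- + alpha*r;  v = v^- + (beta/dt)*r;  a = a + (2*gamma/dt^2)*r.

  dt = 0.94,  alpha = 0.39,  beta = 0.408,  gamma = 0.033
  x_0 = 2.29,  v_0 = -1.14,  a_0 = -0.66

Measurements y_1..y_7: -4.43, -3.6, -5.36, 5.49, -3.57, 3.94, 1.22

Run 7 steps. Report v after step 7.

step 1: x_pred=0.9268  r=-5.3568  x^+=-1.1623  v^+=-4.0855  a^+=-1.0601
step 2: x_pred=-5.4711  r=1.8711  x^+=-4.7413  v^+=-4.2699  a^+=-0.9204
step 3: x_pred=-9.1617  r=3.8017  x^+=-7.6790  v^+=-3.4849  a^+=-0.6364
step 4: x_pred=-11.2360  r=16.7260  x^+=-4.7129  v^+=3.1766  a^+=0.6129
step 5: x_pred=-1.4560  r=-2.1140  x^+=-2.2805  v^+=2.8352  a^+=0.4550
step 6: x_pred=0.5857  r=3.3543  x^+=1.8939  v^+=4.7189  a^+=0.7056
step 7: x_pred=6.6414  r=-5.4214  x^+=4.5270  v^+=3.0290  a^+=0.3006

v_post = 3.0290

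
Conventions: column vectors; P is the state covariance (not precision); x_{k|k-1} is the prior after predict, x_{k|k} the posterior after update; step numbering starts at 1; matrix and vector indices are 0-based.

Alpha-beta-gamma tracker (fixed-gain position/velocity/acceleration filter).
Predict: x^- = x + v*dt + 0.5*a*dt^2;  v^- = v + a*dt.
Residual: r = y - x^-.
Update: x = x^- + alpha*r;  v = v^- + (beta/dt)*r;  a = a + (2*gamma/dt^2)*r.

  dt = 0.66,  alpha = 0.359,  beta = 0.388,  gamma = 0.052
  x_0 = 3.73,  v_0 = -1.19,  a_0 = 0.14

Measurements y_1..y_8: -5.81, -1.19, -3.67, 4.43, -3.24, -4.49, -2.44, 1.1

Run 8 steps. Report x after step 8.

step 1: x_pred=2.9751  r=-8.7851  x^+=-0.1788  v^+=-6.2622  a^+=-1.9575
step 2: x_pred=-4.7381  r=3.5481  x^+=-3.4643  v^+=-5.4682  a^+=-1.1103
step 3: x_pred=-7.3152  r=3.6452  x^+=-6.0066  v^+=-4.0581  a^+=-0.2400
step 4: x_pred=-8.7372  r=13.1672  x^+=-4.0102  v^+=3.5242  a^+=2.9036
step 5: x_pred=-1.0518  r=-2.1882  x^+=-1.8374  v^+=4.1542  a^+=2.3812
step 6: x_pred=1.4230  r=-5.9130  x^+=-0.6997  v^+=2.2497  a^+=0.9695
step 7: x_pred=0.9962  r=-3.4362  x^+=-0.2374  v^+=0.8694  a^+=0.1491
step 8: x_pred=0.3689  r=0.7311  x^+=0.6314  v^+=1.3976  a^+=0.3236

x_post = 0.6314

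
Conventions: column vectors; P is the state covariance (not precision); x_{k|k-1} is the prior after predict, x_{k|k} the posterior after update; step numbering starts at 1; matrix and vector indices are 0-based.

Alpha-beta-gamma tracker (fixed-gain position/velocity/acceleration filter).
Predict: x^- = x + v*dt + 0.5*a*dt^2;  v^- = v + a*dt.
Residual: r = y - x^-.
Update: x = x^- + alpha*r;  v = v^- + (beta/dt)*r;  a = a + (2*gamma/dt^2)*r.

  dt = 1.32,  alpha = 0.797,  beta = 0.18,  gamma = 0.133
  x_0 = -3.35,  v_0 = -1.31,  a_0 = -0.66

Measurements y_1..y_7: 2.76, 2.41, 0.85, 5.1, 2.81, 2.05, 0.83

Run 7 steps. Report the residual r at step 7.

resid = -4.2859

step 1: x_pred=-5.6542  r=8.4142  x^+=1.0519  v^+=-1.0338  a^+=0.6245
step 2: x_pred=0.2314  r=2.1786  x^+=1.9677  v^+=0.0877  a^+=0.9571
step 3: x_pred=2.9173  r=-2.0673  x^+=1.2697  v^+=1.0692  a^+=0.6415
step 4: x_pred=3.2399  r=1.8601  x^+=4.7224  v^+=2.1696  a^+=0.9255
step 5: x_pred=8.3926  r=-5.5826  x^+=3.9433  v^+=2.6300  a^+=0.0732
step 6: x_pred=7.4787  r=-5.4287  x^+=3.1520  v^+=1.9864  a^+=-0.7555
step 7: x_pred=5.1159  r=-4.2859  x^+=1.7000  v^+=0.4047  a^+=-1.4098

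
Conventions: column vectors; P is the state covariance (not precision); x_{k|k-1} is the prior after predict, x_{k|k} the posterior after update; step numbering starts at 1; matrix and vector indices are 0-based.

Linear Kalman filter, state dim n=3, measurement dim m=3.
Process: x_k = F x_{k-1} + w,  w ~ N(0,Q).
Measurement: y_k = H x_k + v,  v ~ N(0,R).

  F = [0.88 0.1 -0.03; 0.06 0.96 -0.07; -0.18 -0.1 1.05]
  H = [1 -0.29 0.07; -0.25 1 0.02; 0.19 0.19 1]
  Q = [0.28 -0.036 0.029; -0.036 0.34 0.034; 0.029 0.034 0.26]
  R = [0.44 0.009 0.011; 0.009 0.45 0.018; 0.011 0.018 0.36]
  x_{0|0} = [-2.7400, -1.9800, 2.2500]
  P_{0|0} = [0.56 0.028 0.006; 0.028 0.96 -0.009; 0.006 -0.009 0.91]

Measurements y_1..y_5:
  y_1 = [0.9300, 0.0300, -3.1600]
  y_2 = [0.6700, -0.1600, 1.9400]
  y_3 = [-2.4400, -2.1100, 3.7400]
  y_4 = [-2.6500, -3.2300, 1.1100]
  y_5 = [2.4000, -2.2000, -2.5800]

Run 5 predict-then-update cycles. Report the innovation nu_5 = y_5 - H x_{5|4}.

innov = [3.9869, 0.2680, -5.3260]

step 1: x^-=[-2.6767, -2.2227, 3.0537]  P^-=[0.7287 0.1114 -0.0963; 0.1114 1.2356 -0.1448; -0.0963 -0.1448 1.2916]  S=[1.2068 -0.4198 0.1293; -0.4198 1.6711 0.1382; 0.1293 0.1382 1.6390]  K=[0.6125 0.1119 -0.0191; 0.0410 0.7310 0.0029; -0.1052 -0.1478 0.7809]  nu=[2.7484, 1.5225, -5.2828]  x^+=[-0.7219, -1.0127, -1.5856]  P^+=[0.3157 0.1361 -0.0840; 0.1361 0.3650 -0.0806; -0.0840 -0.0806 0.3086]
step 2: x^-=[-0.6889, -0.9045, -1.4337]  P^-=[0.5572 0.1404 -0.1355; 0.1404 0.7063 -0.1396; -0.1355 -0.1396 0.6676]  S=[0.9652 -0.1929 0.0449; -0.1929 1.1169 0.0523; 0.0449 0.0523 0.9788]  K=[0.5457 0.0944 -0.0331; 0.0450 0.6068 -0.0128; -0.1061 -0.1310 0.6405]  nu=[1.1970, 0.6009, 3.6764]  x^+=[-0.1008, -0.5329, 0.7155]  P^+=[0.2806 0.1185 -0.0801; 0.1185 0.3043 -0.0735; -0.0801 -0.0735 0.2562]
step 3: x^-=[-0.1635, -0.5677, 0.8227]  P^-=[0.5261 0.1171 -0.1215; 0.1171 0.6469 -0.1189; -0.1215 -0.1189 0.6046]  S=[0.9434 -0.1916 0.0433; -0.1916 1.0680 0.0552; 0.0433 0.0552 0.9241]  K=[0.5304 0.0809 -0.0289; 0.0352 0.5829 -0.0081; -0.1003 -0.1215 0.6168]  nu=[-2.4987, -1.5996, 3.0562]  x^+=[-1.7065, -1.6128, 3.1529]  P^+=[0.2709 0.1099 -0.0755; 0.1099 0.2913 -0.0683; -0.0755 -0.0683 0.2461]
step 4: x^-=[-1.7576, -1.8714, 3.7790]  P^-=[0.5167 0.1075 -0.1137; 0.1075 0.6331 -0.1096; -0.1137 -0.1096 0.5898]  S=[0.9390 -0.1950 0.0452; -0.1950 1.0586 0.0588; 0.0452 0.0588 0.9142]  K=[0.5255 0.0756 -0.0255; 0.0307 0.5765 -0.0046; -0.0971 -0.1174 0.6111]  nu=[-1.6996, -1.8736, -1.9795]  x^+=[-2.7419, -2.9946, 2.9542]  P^+=[0.2677 0.1067 -0.0732; 0.1067 0.2876 -0.0659; -0.0732 -0.0659 0.2432]
step 5: x^-=[-2.8010, -3.2461, 3.8950]  P^-=[0.5134 0.1040 -0.1104; 0.1040 0.6290 -0.1058; -0.1104 -0.1058 0.5850]  S=[0.9377 -0.1965 0.0463; -0.1965 1.0562 0.0606; 0.0463 0.0606 0.9116]  K=[0.5237 0.0736 -0.0239; 0.0290 0.5745 -0.0030; -0.0956 -0.1157 0.6092]  nu=[3.9869, 0.2680, -5.3260]  x^+=[-0.5659, -2.9608, 0.2378]  P^+=[0.2665 0.1055 -0.0722; 0.1055 0.2864 -0.0649; -0.0722 -0.0649 0.2422]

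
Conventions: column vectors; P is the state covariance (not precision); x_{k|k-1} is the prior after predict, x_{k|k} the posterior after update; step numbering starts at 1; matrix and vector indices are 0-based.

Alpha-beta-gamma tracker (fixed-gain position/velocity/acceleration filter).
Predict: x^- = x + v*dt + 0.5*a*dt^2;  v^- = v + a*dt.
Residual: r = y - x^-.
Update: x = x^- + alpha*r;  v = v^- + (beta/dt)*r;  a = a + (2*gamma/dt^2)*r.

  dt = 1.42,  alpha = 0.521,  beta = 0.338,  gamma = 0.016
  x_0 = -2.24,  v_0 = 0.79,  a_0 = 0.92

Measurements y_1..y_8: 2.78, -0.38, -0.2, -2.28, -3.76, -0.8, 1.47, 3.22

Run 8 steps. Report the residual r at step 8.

step 1: x_pred=-0.1907  r=2.9707  x^+=1.3571  v^+=2.8035  a^+=0.9671
step 2: x_pred=6.3131  r=-6.6931  x^+=2.8260  v^+=2.5837  a^+=0.8609
step 3: x_pred=7.3628  r=-7.5628  x^+=3.4226  v^+=2.0060  a^+=0.7409
step 4: x_pred=7.0182  r=-9.2982  x^+=2.1738  v^+=0.8449  a^+=0.5933
step 5: x_pred=3.9718  r=-7.7318  x^+=-0.0565  v^+=-0.1529  a^+=0.4706
step 6: x_pred=0.2009  r=-1.0009  x^+=-0.3206  v^+=0.2771  a^+=0.4548
step 7: x_pred=0.5314  r=0.9386  x^+=1.0204  v^+=1.1463  a^+=0.4697
step 8: x_pred=3.1217  r=0.0983  x^+=3.1729  v^+=1.8366  a^+=0.4712

resid = 0.0983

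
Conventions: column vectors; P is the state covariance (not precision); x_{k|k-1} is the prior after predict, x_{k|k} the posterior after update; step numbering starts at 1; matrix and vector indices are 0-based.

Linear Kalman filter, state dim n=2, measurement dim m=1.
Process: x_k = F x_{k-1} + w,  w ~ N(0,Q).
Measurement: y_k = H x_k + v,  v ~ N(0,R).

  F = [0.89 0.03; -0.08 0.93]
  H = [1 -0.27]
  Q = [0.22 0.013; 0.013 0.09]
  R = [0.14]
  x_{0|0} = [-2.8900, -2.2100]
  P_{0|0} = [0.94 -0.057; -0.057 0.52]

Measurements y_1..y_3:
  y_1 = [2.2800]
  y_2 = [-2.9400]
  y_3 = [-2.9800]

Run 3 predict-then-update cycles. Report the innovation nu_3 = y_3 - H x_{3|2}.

step 1: x^-=[-2.6384, -1.8241]  P^-=[0.9620 -0.0865; -0.0865 0.5542]  S=[1.1891]  K=[0.8287; -0.1986]  nu=[4.4259]  x^+=[1.0291, -2.7029]  P^+=[0.1455 0.1092; 0.1092 0.5074]
step 2: x^-=[0.8348, -2.5960]  P^-=[0.3415 0.1069; 0.1069 0.5135]  S=[0.4612]  K=[0.6779; -0.0688]  nu=[-4.4758]  x^+=[-2.1992, -2.2881]  P^+=[0.1296 0.1284; 0.1284 0.5113]
step 3: x^-=[-2.0260, -1.9520]  P^-=[0.3300 0.1240; 0.1240 0.5140]  S=[0.4405]  K=[0.6731; -0.0335]  nu=[-1.4811]  x^+=[-3.0229, -1.9024]  P^+=[0.1304 0.1340; 0.1340 0.5135]

innov = [-1.4811]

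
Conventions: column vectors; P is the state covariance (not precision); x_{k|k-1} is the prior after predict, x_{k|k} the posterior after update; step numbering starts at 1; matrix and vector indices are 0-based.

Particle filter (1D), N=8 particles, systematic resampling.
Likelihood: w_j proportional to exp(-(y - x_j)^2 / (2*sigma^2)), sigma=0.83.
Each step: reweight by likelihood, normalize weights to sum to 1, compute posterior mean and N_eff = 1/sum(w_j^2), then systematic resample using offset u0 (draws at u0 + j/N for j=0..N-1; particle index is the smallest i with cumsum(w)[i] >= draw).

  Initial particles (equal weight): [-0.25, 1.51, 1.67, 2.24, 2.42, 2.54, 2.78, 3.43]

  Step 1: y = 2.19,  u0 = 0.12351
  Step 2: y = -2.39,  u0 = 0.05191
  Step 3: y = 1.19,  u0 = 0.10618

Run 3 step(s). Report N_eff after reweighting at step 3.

N_eff = 7.9877

step 1: w=[0.0024, 0.1293, 0.1486, 0.1805, 0.1740, 0.1655, 0.1405, 0.0592]  mean=2.2822  Neff=6.5664  idx=[1, 2, 3, 4, 4, 5, 6, 7]
step 2: w=[0.7064, 0.2803, 0.0077, 0.0022, 0.0022, 0.0010, 0.0002, 0.0000]  mean=1.5657  Neff=1.7312  idx=[0, 0, 0, 0, 0, 0, 1, 1]
step 3: w=[0.1278, 0.1278, 0.1278, 0.1278, 0.1278, 0.1278, 0.1165, 0.1165]  mean=1.5473  Neff=7.9877  idx=[0, 1, 2, 3, 4, 5, 6, 7]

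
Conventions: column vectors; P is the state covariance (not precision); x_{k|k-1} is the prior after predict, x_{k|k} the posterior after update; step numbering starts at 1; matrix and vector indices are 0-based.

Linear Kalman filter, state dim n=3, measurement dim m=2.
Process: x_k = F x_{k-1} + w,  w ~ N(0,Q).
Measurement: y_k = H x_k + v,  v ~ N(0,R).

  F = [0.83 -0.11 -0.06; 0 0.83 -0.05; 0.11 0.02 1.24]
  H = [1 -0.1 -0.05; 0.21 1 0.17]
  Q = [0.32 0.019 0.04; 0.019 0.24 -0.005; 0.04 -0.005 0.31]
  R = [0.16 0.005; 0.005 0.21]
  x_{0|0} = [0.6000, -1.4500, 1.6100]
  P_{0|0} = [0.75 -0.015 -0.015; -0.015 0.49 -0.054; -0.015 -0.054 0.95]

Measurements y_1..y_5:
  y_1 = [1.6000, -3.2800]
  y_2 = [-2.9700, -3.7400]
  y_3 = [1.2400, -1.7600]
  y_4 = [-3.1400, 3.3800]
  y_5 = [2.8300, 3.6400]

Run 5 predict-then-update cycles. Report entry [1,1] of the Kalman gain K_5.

K[1,1] = 0.5218

step 1: x^-=[0.5609, -1.2840, 2.0334]  P^-=[0.8495 -0.0302 0.0287; -0.0302 0.5844 -0.1126; 0.0287 -0.1126 1.7732]  S=[1.0219 0.0924; 0.0924 0.8342]  K=[0.8246 0.0921; -0.1433 0.6859; -0.0695 0.2413]  nu=[1.0124, -2.4595]  x^+=[1.1691, -3.1160, 1.3696]  P^+=[0.1336 -0.0132 0.0509; -0.0132 0.1892 -0.2532; 0.0509 -0.2532 1.7227]
step 2: x^-=[1.2309, -2.6548, 1.7645]  P^-=[0.4145 0.0069 0.0105; 0.0069 0.3956 -0.3705; 0.0105 -0.3705 2.9619]  S=[0.5798 0.0605; 0.0605 0.5872]  K=[0.7035 0.0905; -0.0847 0.5777; -0.1997 0.2508]  nu=[-4.3782, -1.6437]  x^+=[-1.9977, -3.2333, 2.2265]  P^+=[0.1151 -0.0134 0.0690; -0.0134 0.2014 -0.4571; 0.0690 -0.4571 2.9079]
step 3: x^-=[-1.4360, -2.7950, 2.4765]  P^-=[0.4017 0.0175 -0.0329; 0.0175 0.4240 -0.6536; -0.0329 -0.6536 4.7787]  S=[0.5712 0.0620; 0.0620 0.5726]  K=[0.6931 0.0931; -0.0470 0.5579; -0.3949 0.3080]  nu=[2.5203, 0.9155]  x^+=[0.3960, -2.4025, 1.7632]  P^+=[0.1144 -0.0174 0.0961; -0.0174 0.2477 -0.7480; 0.0961 -0.7480 4.6504]
step 4: x^-=[0.4871, -2.0823, 2.1818]  P^-=[0.4023 0.0275 -0.0950; 0.0275 0.4844 -1.0604; -0.0950 -1.0604 7.4509]  S=[0.5792 0.0606; 0.0606 0.5717]  K=[0.6882 0.0948; -0.0012 0.5422; -0.6656 0.3963]  nu=[-3.7263, 4.9891]  x^+=[-1.6042, 0.6274, 6.6395]  P^+=[0.1150 -0.0239 0.1361; -0.0239 0.3164 -1.1619; 0.1361 -1.1619 7.1365]
step 5: x^-=[-1.7989, 0.1888, 8.0690]  P^-=[0.4042 0.0409 -0.1822; 0.0409 0.5722 -1.6398; -0.1822 -1.6398 11.2639]  S=[0.5917 0.0577; 0.0577 0.5722]  K=[0.6821 0.0968; 0.0600 0.5218; -1.0331 0.5181]  nu=[5.0512, 2.4573]  x^+=[1.8846, 1.7740, 4.1238]  P^+=[0.1159 -0.0331 0.1915; -0.0331 0.4107 -1.7285; 0.1915 -1.7285 10.5406]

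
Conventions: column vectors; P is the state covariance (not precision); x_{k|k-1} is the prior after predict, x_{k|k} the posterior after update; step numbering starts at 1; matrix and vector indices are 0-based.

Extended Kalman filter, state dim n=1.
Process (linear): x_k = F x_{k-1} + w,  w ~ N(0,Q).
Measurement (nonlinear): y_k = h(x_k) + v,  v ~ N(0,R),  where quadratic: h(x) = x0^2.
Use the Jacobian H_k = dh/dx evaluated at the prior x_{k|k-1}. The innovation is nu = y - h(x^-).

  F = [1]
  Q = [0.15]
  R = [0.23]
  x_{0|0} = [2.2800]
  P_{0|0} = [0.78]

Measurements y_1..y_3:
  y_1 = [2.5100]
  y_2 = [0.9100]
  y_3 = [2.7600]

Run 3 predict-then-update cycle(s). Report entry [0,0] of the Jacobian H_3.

step 1: x^-=[2.2800]  P^-=[0.9300]  H_jac=[4.5600]  S=[19.5680]  K=[0.2167]  nu=[-2.6884]  x^+=[1.6974]  P^+=[0.0109]
step 2: x^-=[1.6974]  P^-=[0.1609]  H_jac=[3.3947]  S=[2.0846]  K=[0.2621]  nu=[-1.9711]  x^+=[1.1808]  P^+=[0.0178]
step 3: x^-=[1.1808]  P^-=[0.1678]  H_jac=[2.3616]  S=[1.1656]  K=[0.3399]  nu=[1.3657]  x^+=[1.6450]  P^+=[0.0331]

H_jac[0,0] = 2.3616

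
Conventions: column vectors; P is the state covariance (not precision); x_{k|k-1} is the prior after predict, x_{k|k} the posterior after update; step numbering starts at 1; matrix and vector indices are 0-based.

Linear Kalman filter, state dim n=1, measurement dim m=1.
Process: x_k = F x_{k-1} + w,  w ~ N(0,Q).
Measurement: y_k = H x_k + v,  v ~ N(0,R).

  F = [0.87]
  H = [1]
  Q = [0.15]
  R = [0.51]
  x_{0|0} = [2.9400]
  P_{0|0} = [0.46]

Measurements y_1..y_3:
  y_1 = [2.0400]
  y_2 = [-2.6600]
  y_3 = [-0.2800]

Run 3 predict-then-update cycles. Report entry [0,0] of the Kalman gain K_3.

K[0,0] = 0.3739

step 1: x^-=[2.5578]  P^-=[0.4982]  S=[1.0082]  K=[0.4941]  nu=[-0.5178]  x^+=[2.3019]  P^+=[0.2520]
step 2: x^-=[2.0027]  P^-=[0.3407]  S=[0.8507]  K=[0.4005]  nu=[-4.6627]  x^+=[0.1352]  P^+=[0.2043]
step 3: x^-=[0.1176]  P^-=[0.3046]  S=[0.8146]  K=[0.3739]  nu=[-0.3976]  x^+=[-0.0311]  P^+=[0.1907]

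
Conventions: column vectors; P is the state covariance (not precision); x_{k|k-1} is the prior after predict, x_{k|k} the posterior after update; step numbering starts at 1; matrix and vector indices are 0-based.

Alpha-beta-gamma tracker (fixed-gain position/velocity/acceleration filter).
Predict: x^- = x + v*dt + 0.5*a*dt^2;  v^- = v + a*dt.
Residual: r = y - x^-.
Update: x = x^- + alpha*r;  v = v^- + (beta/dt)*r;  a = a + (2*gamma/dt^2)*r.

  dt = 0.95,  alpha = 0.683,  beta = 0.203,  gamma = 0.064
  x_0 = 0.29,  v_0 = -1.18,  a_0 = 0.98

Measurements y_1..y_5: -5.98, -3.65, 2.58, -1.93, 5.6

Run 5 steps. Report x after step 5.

step 1: x_pred=-0.3888  r=-5.5912  x^+=-4.2076  v^+=-1.4438  a^+=0.1870
step 2: x_pred=-5.4948  r=1.8448  x^+=-4.2348  v^+=-0.8719  a^+=0.4486
step 3: x_pred=-4.8606  r=7.4406  x^+=0.2213  v^+=1.1443  a^+=1.5039
step 4: x_pred=1.9870  r=-3.9170  x^+=-0.6883  v^+=1.7360  a^+=0.9484
step 5: x_pred=1.3889  r=4.2111  x^+=4.2651  v^+=3.5368  a^+=1.5457

x_post = 4.2651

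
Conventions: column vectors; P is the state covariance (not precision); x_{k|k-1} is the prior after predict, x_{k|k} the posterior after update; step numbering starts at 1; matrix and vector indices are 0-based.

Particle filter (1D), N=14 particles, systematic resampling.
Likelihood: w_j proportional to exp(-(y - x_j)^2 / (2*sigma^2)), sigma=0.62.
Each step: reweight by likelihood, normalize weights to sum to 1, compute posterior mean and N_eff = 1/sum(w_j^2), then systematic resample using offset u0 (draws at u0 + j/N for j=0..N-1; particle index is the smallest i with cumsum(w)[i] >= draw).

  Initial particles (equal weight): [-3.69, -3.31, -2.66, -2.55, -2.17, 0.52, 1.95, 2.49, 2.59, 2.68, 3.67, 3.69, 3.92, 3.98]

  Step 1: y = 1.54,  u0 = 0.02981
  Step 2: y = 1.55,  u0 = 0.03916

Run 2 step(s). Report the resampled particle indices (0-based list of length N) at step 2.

resampled_idx = [1, 2, 2, 3, 4, 4, 5, 6, 6, 7, 7, 9, 10, 12]

step 1: w=[0.0000, 0.0000, 0.0000, 0.0000, 0.0000, 0.1435, 0.4464, 0.1717, 0.1324, 0.1025, 0.0015, 0.0014, 0.0004, 0.0002]  mean=2.0032  Neff=3.6049  idx=[5, 5, 6, 6, 6, 6, 6, 6, 7, 7, 7, 8, 8, 9]
step 2: w=[0.0359, 0.0359, 0.1159, 0.1159, 0.1159, 0.1159, 0.1159, 0.1159, 0.0452, 0.0452, 0.0452, 0.0350, 0.0350, 0.0271]  mean=1.9851  Neff=10.8097  idx=[1, 2, 2, 3, 4, 4, 5, 6, 6, 7, 7, 9, 10, 12]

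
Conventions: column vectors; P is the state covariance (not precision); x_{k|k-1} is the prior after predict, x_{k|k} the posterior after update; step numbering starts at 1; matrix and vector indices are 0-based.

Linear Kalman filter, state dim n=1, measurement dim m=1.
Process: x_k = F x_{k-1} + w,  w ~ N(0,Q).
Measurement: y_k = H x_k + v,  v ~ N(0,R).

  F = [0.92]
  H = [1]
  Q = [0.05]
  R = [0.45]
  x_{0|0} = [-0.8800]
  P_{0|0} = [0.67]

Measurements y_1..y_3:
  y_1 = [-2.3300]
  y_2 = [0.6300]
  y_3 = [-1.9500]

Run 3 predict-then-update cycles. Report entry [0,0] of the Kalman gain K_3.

K[0,0] = 0.3001

step 1: x^-=[-0.8096]  P^-=[0.6171]  S=[1.0671]  K=[0.5783]  nu=[-1.5204]  x^+=[-1.6888]  P^+=[0.2602]
step 2: x^-=[-1.5537]  P^-=[0.2703]  S=[0.7203]  K=[0.3752]  nu=[2.1837]  x^+=[-0.7343]  P^+=[0.1689]
step 3: x^-=[-0.6756]  P^-=[0.1929]  S=[0.6429]  K=[0.3001]  nu=[-1.2744]  x^+=[-1.0580]  P^+=[0.1350]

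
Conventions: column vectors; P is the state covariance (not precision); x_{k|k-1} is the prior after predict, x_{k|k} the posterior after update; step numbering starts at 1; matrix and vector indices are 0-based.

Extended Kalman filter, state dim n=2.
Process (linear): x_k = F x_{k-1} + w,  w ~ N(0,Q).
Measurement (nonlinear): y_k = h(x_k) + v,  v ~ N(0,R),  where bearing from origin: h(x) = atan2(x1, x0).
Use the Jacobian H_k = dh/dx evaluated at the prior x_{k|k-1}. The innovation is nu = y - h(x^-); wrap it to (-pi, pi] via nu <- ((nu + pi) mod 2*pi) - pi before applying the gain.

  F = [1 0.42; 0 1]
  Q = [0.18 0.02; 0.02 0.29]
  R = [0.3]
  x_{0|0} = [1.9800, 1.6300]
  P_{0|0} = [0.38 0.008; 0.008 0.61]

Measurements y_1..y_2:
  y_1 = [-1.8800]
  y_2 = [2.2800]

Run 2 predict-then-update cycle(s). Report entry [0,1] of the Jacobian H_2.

step 1: x^-=[2.6646, 1.6300]  P^-=[0.6743 0.2842; 0.2842 0.9000]  H_jac=[-0.1671 0.2731]  S=[0.3600]  K=[-0.0973; 0.5508]  nu=[-2.4290]  x^+=[2.9010, 0.2920]  P^+=[0.6709 0.3035; 0.3035 0.7908]
step 2: x^-=[3.0236, 0.2920]  P^-=[1.2453 0.6556; 0.6556 1.0808]  H_jac=[-0.0316 0.3277]  S=[0.4037]  K=[0.4345; 0.8258]  nu=[2.1837]  x^+=[3.9726, 2.0954]  P^+=[1.1691 0.5108; 0.5108 0.8054]

H_jac[0,1] = 0.3277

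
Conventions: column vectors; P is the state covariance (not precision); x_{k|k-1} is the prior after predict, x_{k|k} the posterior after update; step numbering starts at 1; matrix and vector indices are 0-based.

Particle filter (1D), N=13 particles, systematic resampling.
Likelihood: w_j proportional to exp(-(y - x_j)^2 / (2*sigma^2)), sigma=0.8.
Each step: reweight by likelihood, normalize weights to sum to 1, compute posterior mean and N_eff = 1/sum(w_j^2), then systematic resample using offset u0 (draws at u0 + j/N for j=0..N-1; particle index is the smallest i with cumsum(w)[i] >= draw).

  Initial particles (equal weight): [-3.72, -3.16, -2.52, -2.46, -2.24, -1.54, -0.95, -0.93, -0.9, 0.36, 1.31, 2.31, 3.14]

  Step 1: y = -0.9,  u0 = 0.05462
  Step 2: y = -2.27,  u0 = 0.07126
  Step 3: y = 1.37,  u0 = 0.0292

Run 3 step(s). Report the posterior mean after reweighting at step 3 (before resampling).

post_mean = -0.9537

step 1: w=[0.0004, 0.0040, 0.0281, 0.0326, 0.0537, 0.1586, 0.2179, 0.2182, 0.2184, 0.0632, 0.0048, 0.0001, 0.0000]  mean=-1.1072  Neff=5.6594  idx=[3, 5, 5, 6, 6, 6, 7, 7, 7, 8, 8, 8, 9]
step 2: w=[0.2163, 0.1467, 0.1467, 0.0570, 0.0570, 0.0570, 0.0547, 0.0547, 0.0547, 0.0513, 0.0513, 0.0513, 0.0010]  mean=-1.4374  Neff=8.5847  idx=[0, 0, 1, 1, 2, 2, 3, 4, 6, 7, 8, 10, 11]
step 3: w=[0.0001, 0.0001, 0.0113, 0.0113, 0.0113, 0.0113, 0.1253, 0.1253, 0.1347, 0.1347, 0.1347, 0.1500, 0.1500]  mean=-0.9537  Neff=7.6122  idx=[4, 6, 7, 7, 8, 8, 9, 10, 10, 11, 11, 12, 12]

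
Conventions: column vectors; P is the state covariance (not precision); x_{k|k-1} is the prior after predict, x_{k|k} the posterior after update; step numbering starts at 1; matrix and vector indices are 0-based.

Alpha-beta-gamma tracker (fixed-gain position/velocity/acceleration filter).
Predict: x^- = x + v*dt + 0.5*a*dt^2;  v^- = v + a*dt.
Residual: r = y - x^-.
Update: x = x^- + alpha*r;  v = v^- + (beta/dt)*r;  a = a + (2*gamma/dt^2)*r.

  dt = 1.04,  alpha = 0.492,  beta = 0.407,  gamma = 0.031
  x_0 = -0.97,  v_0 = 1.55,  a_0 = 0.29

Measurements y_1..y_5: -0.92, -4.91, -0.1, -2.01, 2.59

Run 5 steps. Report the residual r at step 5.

step 1: x_pred=0.7988  r=-1.7188  x^+=-0.0468  v^+=1.1789  a^+=0.1915
step 2: x_pred=1.2828  r=-6.1928  x^+=-1.7641  v^+=-1.0455  a^+=-0.1635
step 3: x_pred=-2.9398  r=2.8398  x^+=-1.5426  v^+=-0.1042  a^+=-0.0007
step 4: x_pred=-1.6513  r=-0.3587  x^+=-1.8278  v^+=-0.2453  a^+=-0.0213
step 5: x_pred=-2.0944  r=4.6844  x^+=0.2103  v^+=1.5658  a^+=0.2472

resid = 4.6844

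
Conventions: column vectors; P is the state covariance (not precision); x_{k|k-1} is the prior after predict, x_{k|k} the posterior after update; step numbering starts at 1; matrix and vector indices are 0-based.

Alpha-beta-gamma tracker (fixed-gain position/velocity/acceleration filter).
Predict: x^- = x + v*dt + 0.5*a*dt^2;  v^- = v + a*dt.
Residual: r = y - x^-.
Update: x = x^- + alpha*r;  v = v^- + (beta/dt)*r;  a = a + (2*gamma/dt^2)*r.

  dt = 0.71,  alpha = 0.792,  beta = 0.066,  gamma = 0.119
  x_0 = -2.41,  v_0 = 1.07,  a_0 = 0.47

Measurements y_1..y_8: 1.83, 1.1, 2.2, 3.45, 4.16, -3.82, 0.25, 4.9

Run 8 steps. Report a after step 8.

step 1: x_pred=-1.5318  r=3.3618  x^+=1.1307  v^+=1.7162  a^+=2.0572
step 2: x_pred=2.8678  r=-1.7678  x^+=1.4677  v^+=3.0125  a^+=1.2226
step 3: x_pred=3.9147  r=-1.7147  x^+=2.5567  v^+=3.7212  a^+=0.4130
step 4: x_pred=5.3028  r=-1.8528  x^+=3.8354  v^+=3.8422  a^+=-0.4617
step 5: x_pred=6.4469  r=-2.2869  x^+=4.6357  v^+=3.3018  a^+=-1.5415
step 6: x_pred=6.5914  r=-10.4114  x^+=-1.6544  v^+=1.2395  a^+=-6.4570
step 7: x_pred=-2.4019  r=2.6519  x^+=-0.3016  v^+=-3.0984  a^+=-5.2050
step 8: x_pred=-3.8134  r=8.7134  x^+=3.0876  v^+=-5.9840  a^+=-1.0911

a_post = -1.0911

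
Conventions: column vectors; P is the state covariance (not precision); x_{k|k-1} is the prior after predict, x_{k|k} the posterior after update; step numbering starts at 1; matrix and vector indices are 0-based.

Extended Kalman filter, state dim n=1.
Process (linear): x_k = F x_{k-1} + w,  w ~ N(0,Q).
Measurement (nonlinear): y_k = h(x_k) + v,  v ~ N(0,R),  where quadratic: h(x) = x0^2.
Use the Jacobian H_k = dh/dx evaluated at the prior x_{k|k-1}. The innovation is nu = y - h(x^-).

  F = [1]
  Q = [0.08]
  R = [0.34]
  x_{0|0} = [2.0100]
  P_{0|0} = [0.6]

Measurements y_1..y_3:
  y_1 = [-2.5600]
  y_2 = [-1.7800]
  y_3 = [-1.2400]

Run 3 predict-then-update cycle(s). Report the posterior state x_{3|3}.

step 1: x^-=[2.0100]  P^-=[0.6800]  H_jac=[4.0200]  S=[11.3291]  K=[0.2413]  nu=[-6.6001]  x^+=[0.4175]  P^+=[0.0204]
step 2: x^-=[0.4175]  P^-=[0.1004]  H_jac=[0.8349]  S=[0.4100]  K=[0.2045]  nu=[-1.9543]  x^+=[0.0179]  P^+=[0.0833]
step 3: x^-=[0.0179]  P^-=[0.1633]  H_jac=[0.0357]  S=[0.3402]  K=[0.0171]  nu=[-1.2403]  x^+=[-0.0034]  P^+=[0.1632]

x_post = [-0.0034]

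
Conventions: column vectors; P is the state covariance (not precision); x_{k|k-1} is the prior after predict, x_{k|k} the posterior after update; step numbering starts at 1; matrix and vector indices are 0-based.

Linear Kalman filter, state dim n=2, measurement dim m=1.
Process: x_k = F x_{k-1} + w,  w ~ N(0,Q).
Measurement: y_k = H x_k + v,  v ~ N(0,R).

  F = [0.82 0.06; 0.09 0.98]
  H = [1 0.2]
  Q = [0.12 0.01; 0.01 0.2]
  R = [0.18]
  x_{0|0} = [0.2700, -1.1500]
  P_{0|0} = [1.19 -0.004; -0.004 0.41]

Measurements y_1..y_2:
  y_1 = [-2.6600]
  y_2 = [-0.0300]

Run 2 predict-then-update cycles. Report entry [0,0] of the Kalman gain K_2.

K[0,0] = 0.5156

step 1: x^-=[0.1524, -1.1027]  P^-=[0.9212 0.1187; 0.1187 0.6027]  S=[1.1728]  K=[0.8057; 0.2040]  nu=[-2.5919]  x^+=[-1.9359, -1.6314]  P^+=[0.1598 -0.0741; -0.0741 0.5539]
step 2: x^-=[-1.6853, -1.7730]  P^-=[0.2222 -0.0056; -0.0056 0.7202]  S=[0.4288]  K=[0.5156; 0.3230]  nu=[2.0099]  x^+=[-0.6490, -1.1238]  P^+=[0.1082 -0.0770; -0.0770 0.6755]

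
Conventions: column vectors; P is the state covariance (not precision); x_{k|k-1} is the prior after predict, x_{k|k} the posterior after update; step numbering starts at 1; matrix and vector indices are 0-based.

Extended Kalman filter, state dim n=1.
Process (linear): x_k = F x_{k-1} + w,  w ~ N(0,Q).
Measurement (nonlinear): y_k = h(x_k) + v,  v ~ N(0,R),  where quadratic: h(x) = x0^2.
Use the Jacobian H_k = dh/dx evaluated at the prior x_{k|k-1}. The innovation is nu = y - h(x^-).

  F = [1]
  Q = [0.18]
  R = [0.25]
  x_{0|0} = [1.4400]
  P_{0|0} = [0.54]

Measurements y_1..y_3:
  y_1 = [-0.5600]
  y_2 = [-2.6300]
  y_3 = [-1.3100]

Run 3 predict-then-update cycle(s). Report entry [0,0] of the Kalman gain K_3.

step 1: x^-=[1.4400]  P^-=[0.7200]  H_jac=[2.8800]  S=[6.2220]  K=[0.3333]  nu=[-2.6336]  x^+=[0.5623]  P^+=[0.0289]
step 2: x^-=[0.5623]  P^-=[0.2089]  H_jac=[1.1246]  S=[0.5142]  K=[0.4569]  nu=[-2.9462]  x^+=[-0.7838]  P^+=[0.1016]
step 3: x^-=[-0.7838]  P^-=[0.2816]  H_jac=[-1.5677]  S=[0.9420]  K=[-0.4686]  nu=[-1.9244]  x^+=[0.1179]  P^+=[0.0747]

K[0,0] = -0.4686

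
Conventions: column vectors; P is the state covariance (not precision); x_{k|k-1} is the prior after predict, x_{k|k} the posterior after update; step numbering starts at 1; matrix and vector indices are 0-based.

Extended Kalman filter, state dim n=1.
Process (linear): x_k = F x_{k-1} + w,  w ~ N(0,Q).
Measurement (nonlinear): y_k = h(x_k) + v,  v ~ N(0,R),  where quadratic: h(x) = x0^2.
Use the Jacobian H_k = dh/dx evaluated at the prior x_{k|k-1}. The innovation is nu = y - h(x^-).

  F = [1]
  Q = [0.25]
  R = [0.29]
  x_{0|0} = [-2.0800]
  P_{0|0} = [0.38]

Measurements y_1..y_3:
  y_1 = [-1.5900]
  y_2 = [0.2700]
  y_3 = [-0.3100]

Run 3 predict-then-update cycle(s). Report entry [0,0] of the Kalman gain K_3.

step 1: x^-=[-2.0800]  P^-=[0.6300]  H_jac=[-4.1600]  S=[11.1925]  K=[-0.2342]  nu=[-5.9164]  x^+=[-0.6946]  P^+=[0.0163]
step 2: x^-=[-0.6946]  P^-=[0.2663]  H_jac=[-1.3893]  S=[0.8040]  K=[-0.4602]  nu=[-0.2125]  x^+=[-0.5968]  P^+=[0.0961]
step 3: x^-=[-0.5968]  P^-=[0.3461]  H_jac=[-1.1937]  S=[0.7831]  K=[-0.5275]  nu=[-0.6662]  x^+=[-0.2454]  P^+=[0.1282]

K[0,0] = -0.5275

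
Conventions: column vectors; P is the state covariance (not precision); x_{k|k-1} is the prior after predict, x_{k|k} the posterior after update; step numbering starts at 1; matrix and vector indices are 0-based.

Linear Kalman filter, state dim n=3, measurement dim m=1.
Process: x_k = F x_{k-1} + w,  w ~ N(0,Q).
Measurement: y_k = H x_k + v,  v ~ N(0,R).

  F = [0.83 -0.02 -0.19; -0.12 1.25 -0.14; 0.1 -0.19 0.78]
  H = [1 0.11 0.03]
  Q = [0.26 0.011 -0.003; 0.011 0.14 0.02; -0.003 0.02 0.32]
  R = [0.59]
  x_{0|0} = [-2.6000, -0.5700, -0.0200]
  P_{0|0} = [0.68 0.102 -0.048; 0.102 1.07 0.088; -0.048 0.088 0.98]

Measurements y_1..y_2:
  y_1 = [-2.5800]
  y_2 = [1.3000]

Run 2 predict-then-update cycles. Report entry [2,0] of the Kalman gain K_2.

K[2,0] = -0.1569

step 1: x^-=[-2.1428, -0.3977, -0.1673]  P^-=[0.7767 0.0325 -0.1324; 0.0325 1.7779 -0.2409; -0.1324 -0.2409 0.9242]  S=[1.3866]  K=[0.5598; 0.1593; -0.0946]  nu=[-0.3884]  x^+=[-2.3603, -0.4596, -0.1306]  P^+=[0.3421 -0.0911 -0.0590; -0.0911 1.7427 -0.2200; -0.0590 -0.2200 0.9118]
step 2: x^-=[-1.9250, -0.2729, -0.2505]  P^-=[0.5492 -0.0800 -0.1301; -0.0800 2.9881 -0.7251; -0.1301 -0.7251 1.0006]  S=[1.1461]  K=[0.4681; 0.1980; -0.1569]  nu=[3.2626]  x^+=[-0.3977, 0.3731, -0.7625]  P^+=[0.2981 -0.1862 -0.0459; -0.1862 2.9432 -0.6895; -0.0459 -0.6895 0.9723]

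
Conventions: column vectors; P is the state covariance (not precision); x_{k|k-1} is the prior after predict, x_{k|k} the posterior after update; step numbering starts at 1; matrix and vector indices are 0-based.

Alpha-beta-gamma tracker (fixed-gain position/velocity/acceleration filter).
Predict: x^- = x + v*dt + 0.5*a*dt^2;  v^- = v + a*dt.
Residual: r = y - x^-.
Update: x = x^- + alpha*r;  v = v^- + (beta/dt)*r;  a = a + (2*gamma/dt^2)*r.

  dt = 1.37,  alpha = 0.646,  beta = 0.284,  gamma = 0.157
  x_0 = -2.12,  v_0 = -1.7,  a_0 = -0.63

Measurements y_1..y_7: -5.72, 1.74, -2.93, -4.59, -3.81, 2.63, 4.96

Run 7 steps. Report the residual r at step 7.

resid = -0.7939

step 1: x_pred=-5.0402  r=-0.6798  x^+=-5.4794  v^+=-2.7040  a^+=-0.7437
step 2: x_pred=-9.8818  r=11.6218  x^+=-2.3741  v^+=-1.3137  a^+=1.2006
step 3: x_pred=-3.0473  r=0.1173  x^+=-2.9715  v^+=0.3554  a^+=1.2202
step 4: x_pred=-1.3396  r=-3.2504  x^+=-3.4394  v^+=1.3532  a^+=0.6764
step 5: x_pred=-0.9507  r=-2.8593  x^+=-2.7978  v^+=1.6871  a^+=0.1980
step 6: x_pred=-0.3006  r=2.9306  x^+=1.5926  v^+=2.5660  a^+=0.6883
step 7: x_pred=5.7539  r=-0.7939  x^+=5.2410  v^+=3.3444  a^+=0.5555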